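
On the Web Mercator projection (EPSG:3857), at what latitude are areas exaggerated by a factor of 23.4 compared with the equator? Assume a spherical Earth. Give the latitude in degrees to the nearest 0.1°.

78.1°

Mercator areal scale is sec²φ.
sec²φ = 23.4  ⇒  cos²φ = 0.04274  ⇒  cos φ = 0.2067.
φ = arccos(0.2067) ≈ 78.1°.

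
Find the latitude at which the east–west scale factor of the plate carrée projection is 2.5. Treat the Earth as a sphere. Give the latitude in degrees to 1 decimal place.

Plate carrée: h = 1, k = sec φ along parallels.
sec φ = 2.5  ⇒  cos φ = 0.4000  ⇒  φ ≈ 66.4°.

66.4°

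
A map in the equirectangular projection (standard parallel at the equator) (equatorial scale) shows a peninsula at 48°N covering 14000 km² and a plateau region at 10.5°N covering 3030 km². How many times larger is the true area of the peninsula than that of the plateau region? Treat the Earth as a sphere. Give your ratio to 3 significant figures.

Plate carrée has h = 1 and k = sec φ, giving areal scale sec φ; true area = (apparent area) · cos φ.
True area of peninsula: 14000 × cos(48°) = 14000 × 0.6691 = 9368 km².
True area of plateau region: 3030 × cos(10.5°) = 3030 × 0.9833 = 2979 km².
Ratio = 9368 / 2979 ≈ 3.14.

3.14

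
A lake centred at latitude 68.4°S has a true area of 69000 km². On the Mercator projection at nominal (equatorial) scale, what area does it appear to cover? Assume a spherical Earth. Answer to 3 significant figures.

The Mercator projection is conformal; its linear scale factor is the same in every direction and equals sec φ = 1/cos φ.
Areal scale = k² = sec²φ = 1/cos²(68.4°) = 1/0.3681² = 7.379.
Apparent area = 69000 × 7.379 ≈ 509000 km².

509000 km²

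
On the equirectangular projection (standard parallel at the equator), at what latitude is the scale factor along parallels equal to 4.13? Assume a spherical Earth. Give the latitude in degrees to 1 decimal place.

Plate carrée: h = 1, k = sec φ along parallels.
sec φ = 4.13  ⇒  cos φ = 0.2421  ⇒  φ ≈ 76.0°.

76.0°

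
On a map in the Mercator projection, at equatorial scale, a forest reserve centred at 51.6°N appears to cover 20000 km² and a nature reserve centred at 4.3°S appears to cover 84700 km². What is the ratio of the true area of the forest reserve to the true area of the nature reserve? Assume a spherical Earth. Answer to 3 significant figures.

Since Mercator area scale is 1/cos²φ, the true area equals the apparent area multiplied by cos²φ.
True area of forest reserve: 20000 × cos²(51.6°) = 20000 × 0.3858 = 7716 km².
True area of nature reserve: 84700 × cos²(4.3°) = 84700 × 0.9944 = 84220 km².
Ratio = 7716 / 84220 ≈ 0.0916.

0.0916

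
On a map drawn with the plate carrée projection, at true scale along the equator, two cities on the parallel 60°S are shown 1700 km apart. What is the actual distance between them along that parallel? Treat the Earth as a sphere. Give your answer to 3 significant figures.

For the equirectangular projection with φ₀ = 0 (plate carrée), h = 1 along meridians and k = sec φ along parallels.
Along the parallel at 60°, map distances are exaggerated by k = sec 60° = 2.000.
True distance = 1700 / 2.000 = 1700 × cos 60° ≈ 850 km.

850 km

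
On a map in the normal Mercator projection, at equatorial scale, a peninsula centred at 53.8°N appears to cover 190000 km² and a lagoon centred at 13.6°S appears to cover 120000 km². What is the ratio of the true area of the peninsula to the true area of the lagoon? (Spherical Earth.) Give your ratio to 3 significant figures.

Mercator's areal exaggeration is sec²φ; hence true area = (apparent area) · cos²φ.
True area of peninsula: 190000 × cos²(53.8°) = 190000 × 0.3488 = 66270 km².
True area of lagoon: 120000 × cos²(13.6°) = 120000 × 0.9447 = 113400 km².
Ratio = 66270 / 113400 ≈ 0.585.

0.585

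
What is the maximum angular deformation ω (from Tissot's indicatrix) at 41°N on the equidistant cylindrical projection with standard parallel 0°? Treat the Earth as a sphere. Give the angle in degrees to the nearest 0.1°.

In the plate carrée (x = Rλ, y = Rφ), meridians are true-scale (h = 1) and parallels are stretched by k = sec φ.
At 41°: h = 1.000, k = 1.325; principal scales a = 1.325, b = 1.000.
sin(ω/2) = (a − b)/(a + b) = 0.3250/2.325 = 0.1398, so ω = 2 arcsin(0.1398) ≈ 16.1°.

16.1°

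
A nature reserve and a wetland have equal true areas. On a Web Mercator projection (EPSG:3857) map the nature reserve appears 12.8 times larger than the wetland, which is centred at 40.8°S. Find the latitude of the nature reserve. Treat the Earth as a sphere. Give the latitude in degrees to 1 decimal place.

Mercator areal scale is sec²φ, so apparent-area ratio = sec²φ₁ / sec²φ₂ = cos²φ₂ / cos²φ₁.
cos²φ₂ / cos²φ₁ = 12.8  ⇒  cos φ₁ = cos 40.8° / √12.8 = 0.7570/3.578 = 0.2116.
φ₁ = arccos(0.2116) ≈ 77.8°.

77.8°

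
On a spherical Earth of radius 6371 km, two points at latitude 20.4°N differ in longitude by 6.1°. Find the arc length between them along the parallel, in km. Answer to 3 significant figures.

Arc length along a parallel = R cos φ · Δλ (with Δλ in radians).
= 6371 × cos 20.4° × (6.1° × π/180) = 6371 × 0.9373 × 0.1065 ≈ 636 km.

636 km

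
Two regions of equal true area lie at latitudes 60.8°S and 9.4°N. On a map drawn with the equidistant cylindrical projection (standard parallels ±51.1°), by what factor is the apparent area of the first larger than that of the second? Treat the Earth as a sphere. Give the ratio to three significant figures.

The equidistant cylindrical projection with φ₀ = 51.1° has h = 1 (meridians true) and k = cos φ₀ / cos φ along parallels.
Areal scale at 60.8°: h·k = 1.000 × 1.287 = 1.287.
Areal scale at 9.4°: h·k = 1.000 × 0.6365 = 0.6365.
Ratio = 1.287/0.6365 ≈ 2.02.

2.02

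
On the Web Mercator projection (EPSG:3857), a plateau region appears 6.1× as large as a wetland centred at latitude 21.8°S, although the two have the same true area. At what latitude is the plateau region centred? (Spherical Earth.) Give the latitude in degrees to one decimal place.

For equal true areas on Mercator, apparent areas scale as sec²φ, so the ratio is cos²φ₂ / cos²φ₁.
cos²φ₂ / cos²φ₁ = 6.1  ⇒  cos φ₁ = cos 21.8° / √6.1 = 0.9285/2.470 = 0.3759.
φ₁ = arccos(0.3759) ≈ 67.9°.

67.9°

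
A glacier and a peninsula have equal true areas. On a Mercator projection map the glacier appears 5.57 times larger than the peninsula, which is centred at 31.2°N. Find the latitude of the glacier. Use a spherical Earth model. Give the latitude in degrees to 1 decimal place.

68.8°

On Mercator, (apparent₁)/(apparent₂) = sec²φ₁ / sec²φ₂ when true areas are equal.
cos²φ₂ / cos²φ₁ = 5.57  ⇒  cos φ₁ = cos 31.2° / √5.57 = 0.8554/2.360 = 0.3624.
φ₁ = arccos(0.3624) ≈ 68.8°.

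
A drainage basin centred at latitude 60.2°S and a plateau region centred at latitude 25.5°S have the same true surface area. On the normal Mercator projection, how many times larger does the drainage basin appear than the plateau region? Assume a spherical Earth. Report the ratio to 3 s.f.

3.30

Mercator areal scale is sec²φ.
At 60.2°: sec²(60.2°) = 1/0.4970² = 4.049.
At 25.5°: sec²(25.5°) = 1/0.9026² = 1.228.
Ratio = 4.049/1.228 = cos²(25.5°)/cos²(60.2°) ≈ 3.30.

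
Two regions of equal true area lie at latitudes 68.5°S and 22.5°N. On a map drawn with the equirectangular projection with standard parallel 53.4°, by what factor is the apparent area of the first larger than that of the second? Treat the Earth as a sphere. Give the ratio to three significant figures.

With standard parallel φ₀ = 53.4°, the equirectangular projection gives x = Rλ cos φ₀, y = Rφ, so h = 1 and k = cos 53.4° / cos φ.
Areal scale at 68.5°: h·k = 1.000 × 1.627 = 1.627.
Areal scale at 22.5°: h·k = 1.000 × 0.6453 = 0.6453.
Ratio = 1.627/0.6453 ≈ 2.52.

2.52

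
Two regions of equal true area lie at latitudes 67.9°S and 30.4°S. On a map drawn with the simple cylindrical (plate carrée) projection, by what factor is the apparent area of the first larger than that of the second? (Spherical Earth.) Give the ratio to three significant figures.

Plate carrée maps x = Rλ, y = Rφ. The meridian scale is h = 1 and the parallel scale is k = 1/cos φ = sec φ.
Areal scale at 67.9°: h·k = 1.000 × 2.658 = 2.658.
Areal scale at 30.4°: h·k = 1.000 × 1.159 = 1.159.
Ratio = 2.658/1.159 ≈ 2.29.

2.29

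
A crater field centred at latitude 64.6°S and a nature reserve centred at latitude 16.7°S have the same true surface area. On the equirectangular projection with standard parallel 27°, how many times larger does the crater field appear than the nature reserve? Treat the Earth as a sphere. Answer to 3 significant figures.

In the equirectangular projection with standard parallel φ₀ = 27° (x = Rλ cos φ₀, y = Rφ), meridians are true-scale (h = 1) and the parallel scale is k = cos φ₀ / cos φ.
Areal scale at 64.6°: h·k = 1.000 × 2.077 = 2.077.
Areal scale at 16.7°: h·k = 1.000 × 0.9302 = 0.9302.
Ratio = 2.077/0.9302 ≈ 2.23.

2.23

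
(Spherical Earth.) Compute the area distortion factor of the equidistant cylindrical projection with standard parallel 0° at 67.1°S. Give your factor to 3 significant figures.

For the equirectangular projection with φ₀ = 0 (plate carrée), h = 1 along meridians and k = sec φ along parallels.
Areal scale = h·k = 1 × sec φ; at 67.1°, h = 1.000, k = 2.570, so h·k = 2.570.

2.57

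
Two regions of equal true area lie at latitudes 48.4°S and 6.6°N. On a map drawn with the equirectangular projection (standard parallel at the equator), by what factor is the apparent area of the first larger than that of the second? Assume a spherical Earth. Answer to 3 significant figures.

1.50

Plate carrée maps x = Rλ, y = Rφ. The meridian scale is h = 1 and the parallel scale is k = 1/cos φ = sec φ.
Areal scale at 48.4°: h·k = 1.000 × 1.506 = 1.506.
Areal scale at 6.6°: h·k = 1.000 × 1.007 = 1.007.
Ratio = 1.506/1.007 ≈ 1.50.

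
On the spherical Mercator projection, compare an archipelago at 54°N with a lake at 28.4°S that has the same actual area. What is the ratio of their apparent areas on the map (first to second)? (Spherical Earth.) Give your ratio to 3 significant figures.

Mercator areal scale is sec²φ.
At 54°: sec²(54°) = 1/0.5878² = 2.894.
At 28.4°: sec²(28.4°) = 1/0.8796² = 1.292.
Ratio = 2.894/1.292 = cos²(28.4°)/cos²(54°) ≈ 2.24.

2.24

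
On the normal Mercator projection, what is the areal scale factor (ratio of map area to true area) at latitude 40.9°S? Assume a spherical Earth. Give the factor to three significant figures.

For Mercator, h = k = sec φ (a conformal cylindrical projection has a single point scale, 1/cos φ).
Areal scale = k² = sec²φ = 1/cos²(40.9°) = 1/0.7559² = 1.750.

1.75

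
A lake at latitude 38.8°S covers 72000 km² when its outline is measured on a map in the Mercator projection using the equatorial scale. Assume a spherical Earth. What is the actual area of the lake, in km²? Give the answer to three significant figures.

43700 km²

The Mercator projection is conformal; its linear scale factor is the same in every direction and equals sec φ = 1/cos φ.
Areal scale = k² = sec²φ = 1/cos²(38.8°) = 1/0.7793² = 1.646.
True area = apparent / (areal scale) = 72000 / 1.646 ≈ 43700 km².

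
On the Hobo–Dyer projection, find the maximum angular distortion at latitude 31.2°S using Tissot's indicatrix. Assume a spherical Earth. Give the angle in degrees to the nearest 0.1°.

The Hobo–Dyer projection is cylindrical equal-area with φ₀ = 37.5°. For cylindrical equal-area with standard parallel φ₀, h = cos φ / cos φ₀ and k = cos φ₀ / cos φ, so h·k = 1.
At 31.2°: h = 1.078, k = 0.9275; principal scales a = 1.078, b = 0.9275.
sin(ω/2) = (a − b)/(a + b) = 0.1507/2.006 = 0.07512, so ω = 2 arcsin(0.07512) ≈ 8.6°.

8.6°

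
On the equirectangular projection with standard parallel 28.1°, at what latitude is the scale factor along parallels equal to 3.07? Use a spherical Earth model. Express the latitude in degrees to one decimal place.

73.3°

In the equirectangular projection with standard parallel φ₀ = 28.1° (x = Rλ cos φ₀, y = Rφ), meridians are true-scale (h = 1) and the parallel scale is k = cos φ₀ / cos φ.
k = cos φ₀ / cos φ = 3.07  ⇒  cos φ = cos 28.1° / 3.07 = 0.2873.
φ = arccos(0.2873) ≈ 73.3°.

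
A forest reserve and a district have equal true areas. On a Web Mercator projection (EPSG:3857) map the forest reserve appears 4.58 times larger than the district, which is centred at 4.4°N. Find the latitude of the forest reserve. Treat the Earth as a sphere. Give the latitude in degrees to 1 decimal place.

On Mercator, (apparent₁)/(apparent₂) = sec²φ₁ / sec²φ₂ when true areas are equal.
cos²φ₂ / cos²φ₁ = 4.58  ⇒  cos φ₁ = cos 4.4° / √4.58 = 0.9971/2.140 = 0.4659.
φ₁ = arccos(0.4659) ≈ 62.2°.

62.2°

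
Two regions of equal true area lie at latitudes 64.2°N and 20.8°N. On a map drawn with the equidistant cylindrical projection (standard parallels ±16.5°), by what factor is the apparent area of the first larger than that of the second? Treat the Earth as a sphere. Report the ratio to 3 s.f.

In the equirectangular projection with standard parallel φ₀ = 16.5° (x = Rλ cos φ₀, y = Rφ), meridians are true-scale (h = 1) and the parallel scale is k = cos φ₀ / cos φ.
Areal scale at 64.2°: h·k = 1.000 × 2.203 = 2.203.
Areal scale at 20.8°: h·k = 1.000 × 1.026 = 1.026.
Ratio = 2.203/1.026 ≈ 2.15.

2.15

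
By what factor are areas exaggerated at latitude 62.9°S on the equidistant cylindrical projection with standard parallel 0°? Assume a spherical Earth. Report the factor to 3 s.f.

2.20

Plate carrée maps x = Rλ, y = Rφ. The meridian scale is h = 1 and the parallel scale is k = 1/cos φ = sec φ.
Areal scale = h·k = 1 × sec φ; at 62.9°, h = 1.000, k = 2.195, so h·k = 2.195.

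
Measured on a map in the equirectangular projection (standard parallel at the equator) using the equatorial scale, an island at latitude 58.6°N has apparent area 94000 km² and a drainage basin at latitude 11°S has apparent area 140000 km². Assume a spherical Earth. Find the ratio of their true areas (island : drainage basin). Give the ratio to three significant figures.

Plate carrée has h = 1 and k = sec φ, giving areal scale sec φ; true area = (apparent area) · cos φ.
True area of island: 94000 × cos(58.6°) = 94000 × 0.5210 = 48970 km².
True area of drainage basin: 140000 × cos(11°) = 140000 × 0.9816 = 137400 km².
Ratio = 48970 / 137400 ≈ 0.356.

0.356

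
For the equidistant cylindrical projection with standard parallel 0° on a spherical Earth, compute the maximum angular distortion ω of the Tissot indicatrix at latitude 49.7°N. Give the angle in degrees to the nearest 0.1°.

In the plate carrée (x = Rλ, y = Rφ), meridians are true-scale (h = 1) and parallels are stretched by k = sec φ.
At 49.7°: h = 1.000, k = 1.546; principal scales a = 1.546, b = 1.000.
sin(ω/2) = (a − b)/(a + b) = 0.5461/2.546 = 0.2145, so ω = 2 arcsin(0.2145) ≈ 24.8°.

24.8°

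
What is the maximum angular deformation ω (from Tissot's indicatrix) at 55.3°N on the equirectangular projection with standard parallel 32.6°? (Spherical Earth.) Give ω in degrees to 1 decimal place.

22.3°

The equidistant cylindrical projection with φ₀ = 32.6° has h = 1 (meridians true) and k = cos φ₀ / cos φ along parallels.
At 55.3°: h = 1.000, k = 1.480; principal scales a = 1.480, b = 1.000.
sin(ω/2) = (a − b)/(a + b) = 0.4799/2.480 = 0.1935, so ω = 2 arcsin(0.1935) ≈ 22.3°.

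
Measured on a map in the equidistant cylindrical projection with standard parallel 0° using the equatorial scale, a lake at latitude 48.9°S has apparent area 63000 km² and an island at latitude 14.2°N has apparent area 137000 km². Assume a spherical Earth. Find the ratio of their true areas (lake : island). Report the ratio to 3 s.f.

0.312

On the plate carrée, areal scale = h·k = 1 × sec φ, so true area = apparent × cos φ.
True area of lake: 63000 × cos(48.9°) = 63000 × 0.6574 = 41410 km².
True area of island: 137000 × cos(14.2°) = 137000 × 0.9694 = 132800 km².
Ratio = 41410 / 132800 ≈ 0.312.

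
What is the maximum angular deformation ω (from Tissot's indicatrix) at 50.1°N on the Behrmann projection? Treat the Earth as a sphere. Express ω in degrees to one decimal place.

Behrmann is a cylindrical equal-area projection with standard parallels at ±30°. Cylindrical equal-area (φ₀ = 30°): h = cos φ / cos 30° along meridians, k = cos 30° / cos φ along parallels; h·k = 1.
At 50.1°: h = 0.7407, k = 1.350; principal scales a = 1.350, b = 0.7407.
sin(ω/2) = (a − b)/(a + b) = 0.6094/2.091 = 0.2915, so ω = 2 arcsin(0.2915) ≈ 33.9°.

33.9°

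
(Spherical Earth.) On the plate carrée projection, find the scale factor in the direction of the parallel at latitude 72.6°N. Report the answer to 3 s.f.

3.34

Plate carrée maps x = Rλ, y = Rφ. The meridian scale is h = 1 and the parallel scale is k = 1/cos φ = sec φ.
k = 1/cos 72.6° = 1/0.2990 = 3.344.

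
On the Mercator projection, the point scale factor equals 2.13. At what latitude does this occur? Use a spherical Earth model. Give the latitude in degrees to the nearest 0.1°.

62.0°

Mercator scale is k = sec φ = 1/cos φ.
1/cos φ = 2.13  ⇒  cos φ = 0.4695  ⇒  φ = arccos(0.4695) ≈ 62.0°.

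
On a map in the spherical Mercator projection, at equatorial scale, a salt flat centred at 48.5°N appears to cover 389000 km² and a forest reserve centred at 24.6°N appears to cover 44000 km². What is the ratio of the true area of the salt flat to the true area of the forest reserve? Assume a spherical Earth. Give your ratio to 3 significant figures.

On Mercator the areal scale is sec²φ, so true area = apparent × cos²φ.
True area of salt flat: 389000 × cos²(48.5°) = 389000 × 0.4391 = 170800 km².
True area of forest reserve: 44000 × cos²(24.6°) = 44000 × 0.8267 = 36380 km².
Ratio = 170800 / 36380 ≈ 4.70.

4.70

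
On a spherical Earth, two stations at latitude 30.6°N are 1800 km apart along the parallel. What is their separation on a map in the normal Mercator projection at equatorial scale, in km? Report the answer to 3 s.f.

2090 km

Mercator is conformal, so the point scale is isotropic: h = k = sec φ = 1/cos φ.
Along the parallel, k = sec 30.6° = 1/0.8607 = 1.162.
Map distance = 1800 × 1.162 ≈ 2090 km.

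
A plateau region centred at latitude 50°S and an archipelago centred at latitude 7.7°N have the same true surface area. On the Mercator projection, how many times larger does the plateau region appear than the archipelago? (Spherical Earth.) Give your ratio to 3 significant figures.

2.38

Mercator areal scale is sec²φ.
At 50°: sec²(50°) = 1/0.6428² = 2.420.
At 7.7°: sec²(7.7°) = 1/0.9910² = 1.018.
Ratio = 2.420/1.018 = cos²(7.7°)/cos²(50°) ≈ 2.38.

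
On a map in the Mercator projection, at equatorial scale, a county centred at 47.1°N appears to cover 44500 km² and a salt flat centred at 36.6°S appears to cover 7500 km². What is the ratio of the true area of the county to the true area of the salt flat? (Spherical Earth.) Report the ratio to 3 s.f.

4.27

Mercator's areal exaggeration is sec²φ; hence true area = (apparent area) · cos²φ.
True area of county: 44500 × cos²(47.1°) = 44500 × 0.4634 = 20620 km².
True area of salt flat: 7500 × cos²(36.6°) = 7500 × 0.6445 = 4834 km².
Ratio = 20620 / 4834 ≈ 4.27.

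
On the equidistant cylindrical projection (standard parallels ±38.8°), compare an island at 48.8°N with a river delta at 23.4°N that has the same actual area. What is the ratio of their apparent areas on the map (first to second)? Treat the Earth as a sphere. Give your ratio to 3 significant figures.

1.39

The equidistant cylindrical projection with φ₀ = 38.8° has h = 1 (meridians true) and k = cos φ₀ / cos φ along parallels.
Areal scale at 48.8°: h·k = 1.000 × 1.183 = 1.183.
Areal scale at 23.4°: h·k = 1.000 × 0.8492 = 0.8492.
Ratio = 1.183/0.8492 ≈ 1.39.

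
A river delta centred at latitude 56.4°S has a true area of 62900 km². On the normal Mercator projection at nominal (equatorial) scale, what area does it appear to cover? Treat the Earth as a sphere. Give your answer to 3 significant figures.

205000 km²

Mercator is conformal, so the point scale is isotropic: h = k = sec φ = 1/cos φ.
Areal scale = k² = sec²φ = 1/cos²(56.4°) = 1/0.5534² = 3.265.
Apparent area = 62900 × 3.265 ≈ 205000 km².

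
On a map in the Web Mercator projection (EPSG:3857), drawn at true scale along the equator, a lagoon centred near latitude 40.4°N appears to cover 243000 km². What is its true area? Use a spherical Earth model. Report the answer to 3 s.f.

The Mercator projection is conformal; its linear scale factor is the same in every direction and equals sec φ = 1/cos φ.
Areal scale = k² = sec²φ = 1/cos²(40.4°) = 1/0.7615² = 1.724.
True area = apparent / (areal scale) = 243000 / 1.724 ≈ 141000 km².

141000 km²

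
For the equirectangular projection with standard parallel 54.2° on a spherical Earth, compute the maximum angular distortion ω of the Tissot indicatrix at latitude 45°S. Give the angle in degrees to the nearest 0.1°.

10.8°

With standard parallel φ₀ = 54.2°, the equirectangular projection gives x = Rλ cos φ₀, y = Rφ, so h = 1 and k = cos 54.2° / cos φ.
At 45°: h = 1.000, k = 0.8273; principal scales a = 1.000, b = 0.8273.
sin(ω/2) = (a − b)/(a + b) = 0.1727/1.827 = 0.09454, so ω = 2 arcsin(0.09454) ≈ 10.8°.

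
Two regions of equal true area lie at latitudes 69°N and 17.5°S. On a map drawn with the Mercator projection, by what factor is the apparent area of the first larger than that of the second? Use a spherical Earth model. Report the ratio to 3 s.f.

On Mercator, area is exaggerated by sec²φ = 1/cos²φ.
At 69°: sec²(69°) = 1/0.3584² = 7.786.
At 17.5°: sec²(17.5°) = 1/0.9537² = 1.099.
Ratio = 7.786/1.099 = cos²(17.5°)/cos²(69°) ≈ 7.08.

7.08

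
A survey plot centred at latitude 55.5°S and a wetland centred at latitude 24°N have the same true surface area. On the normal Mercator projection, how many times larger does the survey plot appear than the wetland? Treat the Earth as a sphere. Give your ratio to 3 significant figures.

2.60

Mercator areal scale is sec²φ.
At 55.5°: sec²(55.5°) = 1/0.5664² = 3.117.
At 24°: sec²(24°) = 1/0.9135² = 1.198.
Ratio = 3.117/1.198 = cos²(24°)/cos²(55.5°) ≈ 2.60.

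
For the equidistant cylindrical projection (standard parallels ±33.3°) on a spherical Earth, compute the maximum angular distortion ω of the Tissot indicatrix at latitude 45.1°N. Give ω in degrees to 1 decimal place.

9.7°

The equidistant cylindrical projection with φ₀ = 33.3° has h = 1 (meridians true) and k = cos φ₀ / cos φ along parallels.
At 45.1°: h = 1.000, k = 1.184; principal scales a = 1.184, b = 1.000.
sin(ω/2) = (a − b)/(a + b) = 0.1841/2.184 = 0.08428, so ω = 2 arcsin(0.08428) ≈ 9.7°.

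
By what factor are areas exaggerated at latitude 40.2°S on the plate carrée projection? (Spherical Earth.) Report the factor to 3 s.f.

1.31

In the plate carrée (x = Rλ, y = Rφ), meridians are true-scale (h = 1) and parallels are stretched by k = sec φ.
Areal scale = h·k = 1 × sec φ; at 40.2°, h = 1.000, k = 1.309, so h·k = 1.309.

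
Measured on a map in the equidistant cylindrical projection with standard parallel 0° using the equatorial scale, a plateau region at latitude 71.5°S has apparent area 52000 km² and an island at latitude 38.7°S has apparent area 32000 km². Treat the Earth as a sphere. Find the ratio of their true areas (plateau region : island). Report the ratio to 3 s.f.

0.661

On the plate carrée, areal scale = h·k = 1 × sec φ, so true area = apparent × cos φ.
True area of plateau region: 52000 × cos(71.5°) = 52000 × 0.3173 = 16500 km².
True area of island: 32000 × cos(38.7°) = 32000 × 0.7804 = 24970 km².
Ratio = 16500 / 24970 ≈ 0.661.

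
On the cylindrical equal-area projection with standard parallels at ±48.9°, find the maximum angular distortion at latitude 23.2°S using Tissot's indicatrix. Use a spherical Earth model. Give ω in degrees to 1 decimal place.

37.7°

Cylindrical equal-area (φ₀ = 48.9°): h = cos φ / cos 48.9° along meridians, k = cos 48.9° / cos φ along parallels; h·k = 1.
At 23.2°: h = 1.398, k = 0.7152; principal scales a = 1.398, b = 0.7152.
sin(ω/2) = (a − b)/(a + b) = 0.6830/2.113 = 0.3232, so ω = 2 arcsin(0.3232) ≈ 37.7°.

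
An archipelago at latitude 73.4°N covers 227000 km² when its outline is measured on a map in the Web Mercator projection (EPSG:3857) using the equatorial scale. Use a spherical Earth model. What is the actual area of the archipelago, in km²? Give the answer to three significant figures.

18500 km²

Mercator is conformal, so the point scale is isotropic: h = k = sec φ = 1/cos φ.
Areal scale = k² = sec²φ = 1/cos²(73.4°) = 1/0.2857² = 12.25.
True area = apparent / (areal scale) = 227000 / 12.25 ≈ 18500 km².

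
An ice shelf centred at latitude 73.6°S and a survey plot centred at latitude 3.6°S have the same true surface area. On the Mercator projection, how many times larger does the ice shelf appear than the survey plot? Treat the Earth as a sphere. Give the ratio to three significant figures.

Mercator areal scale is sec²φ.
At 73.6°: sec²(73.6°) = 1/0.2823² = 12.54.
At 3.6°: sec²(3.6°) = 1/0.9980² = 1.004.
Ratio = 12.54/1.004 = cos²(3.6°)/cos²(73.6°) ≈ 12.5.

12.5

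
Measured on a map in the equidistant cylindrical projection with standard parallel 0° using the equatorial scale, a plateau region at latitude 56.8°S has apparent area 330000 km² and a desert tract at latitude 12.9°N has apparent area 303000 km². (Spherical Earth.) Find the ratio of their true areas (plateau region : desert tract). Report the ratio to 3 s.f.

On the plate carrée, areal scale = h·k = 1 × sec φ, so true area = apparent × cos φ.
True area of plateau region: 330000 × cos(56.8°) = 330000 × 0.5476 = 180700 km².
True area of desert tract: 303000 × cos(12.9°) = 303000 × 0.9748 = 295400 km².
Ratio = 180700 / 295400 ≈ 0.612.

0.612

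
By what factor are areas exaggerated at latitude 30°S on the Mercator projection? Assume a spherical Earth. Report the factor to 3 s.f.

1.33

The Mercator projection is conformal; its linear scale factor is the same in every direction and equals sec φ = 1/cos φ.
Areal scale = k² = sec²φ = 1/cos²(30°) = 1/0.8660² = 1.333.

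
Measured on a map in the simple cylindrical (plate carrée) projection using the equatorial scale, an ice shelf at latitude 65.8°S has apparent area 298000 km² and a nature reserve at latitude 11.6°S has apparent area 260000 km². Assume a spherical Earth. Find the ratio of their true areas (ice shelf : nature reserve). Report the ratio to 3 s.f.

Plate carrée has h = 1 and k = sec φ, giving areal scale sec φ; true area = (apparent area) · cos φ.
True area of ice shelf: 298000 × cos(65.8°) = 298000 × 0.4099 = 122200 km².
True area of nature reserve: 260000 × cos(11.6°) = 260000 × 0.9796 = 254700 km².
Ratio = 122200 / 254700 ≈ 0.480.

0.480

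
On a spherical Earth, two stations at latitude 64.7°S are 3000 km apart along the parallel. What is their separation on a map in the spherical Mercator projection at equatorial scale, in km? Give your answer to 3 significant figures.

The Mercator projection is conformal; its linear scale factor is the same in every direction and equals sec φ = 1/cos φ.
Along the parallel, k = sec 64.7° = 1/0.4274 = 2.340.
Map distance = 3000 × 2.340 ≈ 7020 km.

7020 km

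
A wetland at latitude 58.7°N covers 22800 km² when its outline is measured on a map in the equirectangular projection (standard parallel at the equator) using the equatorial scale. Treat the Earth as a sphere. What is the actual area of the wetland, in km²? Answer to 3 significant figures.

Plate carrée maps x = Rλ, y = Rφ. The meridian scale is h = 1 and the parallel scale is k = 1/cos φ = sec φ.
Areal scale = h·k = 1 × sec φ; at 58.7°, h = 1.000, k = 1.925, so h·k = 1.925.
True area = apparent / (areal scale) = 22800 / 1.925 ≈ 11800 km².

11800 km²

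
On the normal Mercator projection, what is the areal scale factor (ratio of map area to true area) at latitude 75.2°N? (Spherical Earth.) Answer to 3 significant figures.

For Mercator, h = k = sec φ (a conformal cylindrical projection has a single point scale, 1/cos φ).
Areal scale = k² = sec²φ = 1/cos²(75.2°) = 1/0.2554² = 15.33.

15.3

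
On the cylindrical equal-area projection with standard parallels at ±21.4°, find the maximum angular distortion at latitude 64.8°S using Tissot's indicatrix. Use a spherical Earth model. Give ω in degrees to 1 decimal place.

A cylindrical equal-area projection with standard parallel φ₀ has meridian scale h = cos φ / cos φ₀ and parallel scale k = cos φ₀ / cos φ (so areas are preserved, h·k = 1).
At 64.8°: h = 0.4573, k = 2.187; principal scales a = 2.187, b = 0.4573.
sin(ω/2) = (a − b)/(a + b) = 1.729/2.644 = 0.6541, so ω = 2 arcsin(0.6541) ≈ 81.7°.

81.7°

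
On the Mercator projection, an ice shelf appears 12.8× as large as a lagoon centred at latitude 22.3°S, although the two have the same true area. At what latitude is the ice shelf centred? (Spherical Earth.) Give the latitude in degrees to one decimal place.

75.0°

On Mercator, (apparent₁)/(apparent₂) = sec²φ₁ / sec²φ₂ when true areas are equal.
cos²φ₂ / cos²φ₁ = 12.8  ⇒  cos φ₁ = cos 22.3° / √12.8 = 0.9252/3.578 = 0.2586.
φ₁ = arccos(0.2586) ≈ 75.0°.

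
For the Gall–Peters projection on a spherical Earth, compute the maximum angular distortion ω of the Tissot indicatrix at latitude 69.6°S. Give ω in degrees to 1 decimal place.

The Gall–Peters projection is cylindrical equal-area with φ₀ = 45°. A cylindrical equal-area projection with standard parallel φ₀ has meridian scale h = cos φ / cos φ₀ and parallel scale k = cos φ₀ / cos φ (so areas are preserved, h·k = 1).
At 69.6°: h = 0.4930, k = 2.029; principal scales a = 2.029, b = 0.4930.
sin(ω/2) = (a − b)/(a + b) = 1.536/2.522 = 0.6090, so ω = 2 arcsin(0.6090) ≈ 75.0°.

75.0°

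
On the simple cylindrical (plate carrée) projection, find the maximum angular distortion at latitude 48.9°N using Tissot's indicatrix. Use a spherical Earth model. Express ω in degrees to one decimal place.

Plate carrée maps x = Rλ, y = Rφ. The meridian scale is h = 1 and the parallel scale is k = 1/cos φ = sec φ.
At 48.9°: h = 1.000, k = 1.521; principal scales a = 1.521, b = 1.000.
sin(ω/2) = (a − b)/(a + b) = 0.5212/2.521 = 0.2067, so ω = 2 arcsin(0.2067) ≈ 23.9°.

23.9°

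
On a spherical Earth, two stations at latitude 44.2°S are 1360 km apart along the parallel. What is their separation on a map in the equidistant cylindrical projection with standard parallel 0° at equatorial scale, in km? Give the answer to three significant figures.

For the equirectangular projection with φ₀ = 0 (plate carrée), h = 1 along meridians and k = sec φ along parallels.
Along the parallel, k = sec 44.2° = 1/0.7169 = 1.395.
Map distance = 1360 × 1.395 ≈ 1900 km.

1900 km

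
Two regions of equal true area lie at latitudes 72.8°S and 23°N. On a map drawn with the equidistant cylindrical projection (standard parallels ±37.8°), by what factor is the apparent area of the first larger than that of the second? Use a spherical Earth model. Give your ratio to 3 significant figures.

With standard parallel φ₀ = 37.8°, the equirectangular projection gives x = Rλ cos φ₀, y = Rφ, so h = 1 and k = cos 37.8° / cos φ.
Areal scale at 72.8°: h·k = 1.000 × 2.672 = 2.672.
Areal scale at 23°: h·k = 1.000 × 0.8584 = 0.8584.
Ratio = 2.672/0.8584 ≈ 3.11.

3.11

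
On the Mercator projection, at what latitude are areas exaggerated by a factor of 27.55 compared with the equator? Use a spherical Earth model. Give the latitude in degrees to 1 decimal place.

Mercator areal scale is sec²φ.
sec²φ = 27.55  ⇒  cos²φ = 0.03630  ⇒  cos φ = 0.1905.
φ = arccos(0.1905) ≈ 79.0°.

79.0°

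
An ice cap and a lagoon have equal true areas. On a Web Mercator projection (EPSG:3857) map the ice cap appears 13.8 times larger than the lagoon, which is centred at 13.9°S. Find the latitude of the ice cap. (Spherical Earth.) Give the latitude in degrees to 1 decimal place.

74.9°

On Mercator, (apparent₁)/(apparent₂) = sec²φ₁ / sec²φ₂ when true areas are equal.
cos²φ₂ / cos²φ₁ = 13.8  ⇒  cos φ₁ = cos 13.9° / √13.8 = 0.9707/3.715 = 0.2613.
φ₁ = arccos(0.2613) ≈ 74.9°.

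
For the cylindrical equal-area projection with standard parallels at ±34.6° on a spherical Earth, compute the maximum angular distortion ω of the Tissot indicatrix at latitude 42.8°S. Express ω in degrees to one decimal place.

Cylindrical equal-area (φ₀ = 34.6°): h = cos φ / cos 34.6° along meridians, k = cos 34.6° / cos φ along parallels; h·k = 1.
At 42.8°: h = 0.8914, k = 1.122; principal scales a = 1.122, b = 0.8914.
sin(ω/2) = (a − b)/(a + b) = 0.2305/2.013 = 0.1145, so ω = 2 arcsin(0.1145) ≈ 13.1°.

13.1°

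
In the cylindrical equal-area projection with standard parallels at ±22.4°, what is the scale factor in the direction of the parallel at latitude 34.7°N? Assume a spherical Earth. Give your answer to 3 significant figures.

1.12

A cylindrical equal-area projection with standard parallel φ₀ has meridian scale h = cos φ / cos φ₀ and parallel scale k = cos φ₀ / cos φ (so areas are preserved, h·k = 1).
k = cos 22.4° / cos 34.7° = 0.9245/0.8221 = 1.125.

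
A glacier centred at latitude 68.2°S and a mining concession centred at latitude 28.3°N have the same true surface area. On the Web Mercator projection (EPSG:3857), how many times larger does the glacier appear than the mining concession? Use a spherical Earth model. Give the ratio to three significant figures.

5.62

Mercator is conformal with k = sec φ, so areal scale = k² = sec²φ.
At 68.2°: sec²(68.2°) = 1/0.3714² = 7.251.
At 28.3°: sec²(28.3°) = 1/0.8805² = 1.290.
Ratio = 7.251/1.290 = cos²(28.3°)/cos²(68.2°) ≈ 5.62.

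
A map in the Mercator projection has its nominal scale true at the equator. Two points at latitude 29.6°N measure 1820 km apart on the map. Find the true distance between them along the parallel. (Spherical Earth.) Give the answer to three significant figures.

The Mercator projection is conformal; its linear scale factor is the same in every direction and equals sec φ = 1/cos φ.
Along the parallel at 29.6°, map distances are exaggerated by k = sec 29.6° = 1.150.
True distance = 1820 / 1.150 = 1820 × cos 29.6° ≈ 1580 km.

1580 km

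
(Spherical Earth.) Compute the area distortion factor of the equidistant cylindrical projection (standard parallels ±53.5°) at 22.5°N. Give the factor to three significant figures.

0.644

The equidistant cylindrical projection with φ₀ = 53.5° has h = 1 (meridians true) and k = cos φ₀ / cos φ along parallels.
Areal scale = h·k = 1 × cos φ₀ / cos φ; at 22.5°, h = 1.000, k = 0.6438, so h·k = 0.6438.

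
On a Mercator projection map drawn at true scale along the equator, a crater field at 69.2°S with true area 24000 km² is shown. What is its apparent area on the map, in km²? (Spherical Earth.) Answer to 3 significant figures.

190000 km²

Mercator is conformal, so the point scale is isotropic: h = k = sec φ = 1/cos φ.
Areal scale = k² = sec²φ = 1/cos²(69.2°) = 1/0.3551² = 7.930.
Apparent area = 24000 × 7.930 ≈ 190000 km².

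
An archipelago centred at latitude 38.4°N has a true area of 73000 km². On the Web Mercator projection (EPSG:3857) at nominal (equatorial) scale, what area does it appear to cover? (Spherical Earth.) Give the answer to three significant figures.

119000 km²

Mercator is conformal, so the point scale is isotropic: h = k = sec φ = 1/cos φ.
Areal scale = k² = sec²φ = 1/cos²(38.4°) = 1/0.7837² = 1.628.
Apparent area = 73000 × 1.628 ≈ 119000 km².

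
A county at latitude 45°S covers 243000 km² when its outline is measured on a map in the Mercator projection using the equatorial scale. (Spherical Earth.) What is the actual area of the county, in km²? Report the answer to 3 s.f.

Mercator is conformal, so the point scale is isotropic: h = k = sec φ = 1/cos φ.
Areal scale = k² = sec²φ = 1/cos²(45°) = 1/0.7071² = 2.000.
True area = apparent / (areal scale) = 243000 / 2.000 ≈ 122000 km².

122000 km²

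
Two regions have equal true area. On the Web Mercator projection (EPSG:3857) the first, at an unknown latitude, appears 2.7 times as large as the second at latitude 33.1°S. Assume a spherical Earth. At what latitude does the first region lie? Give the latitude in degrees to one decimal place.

For equal true areas on Mercator, apparent areas scale as sec²φ, so the ratio is cos²φ₂ / cos²φ₁.
cos²φ₂ / cos²φ₁ = 2.7  ⇒  cos φ₁ = cos 33.1° / √2.7 = 0.8377/1.643 = 0.5098.
φ₁ = arccos(0.5098) ≈ 59.3°.

59.3°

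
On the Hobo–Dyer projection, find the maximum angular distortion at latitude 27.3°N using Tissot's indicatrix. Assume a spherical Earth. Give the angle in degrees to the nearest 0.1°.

13.0°

The Hobo–Dyer projection is cylindrical equal-area with φ₀ = 37.5°. A cylindrical equal-area projection with standard parallel φ₀ has meridian scale h = cos φ / cos φ₀ and parallel scale k = cos φ₀ / cos φ (so areas are preserved, h·k = 1).
At 27.3°: h = 1.120, k = 0.8928; principal scales a = 1.120, b = 0.8928.
sin(ω/2) = (a − b)/(a + b) = 0.2273/2.013 = 0.1129, so ω = 2 arcsin(0.1129) ≈ 13.0°.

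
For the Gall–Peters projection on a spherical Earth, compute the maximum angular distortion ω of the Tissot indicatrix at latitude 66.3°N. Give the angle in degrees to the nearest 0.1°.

61.5°

The Gall–Peters projection is cylindrical equal-area with φ₀ = 45°. A cylindrical equal-area projection with standard parallel φ₀ has meridian scale h = cos φ / cos φ₀ and parallel scale k = cos φ₀ / cos φ (so areas are preserved, h·k = 1).
At 66.3°: h = 0.5684, k = 1.759; principal scales a = 1.759, b = 0.5684.
sin(ω/2) = (a − b)/(a + b) = 1.191/2.328 = 0.5116, so ω = 2 arcsin(0.5116) ≈ 61.5°.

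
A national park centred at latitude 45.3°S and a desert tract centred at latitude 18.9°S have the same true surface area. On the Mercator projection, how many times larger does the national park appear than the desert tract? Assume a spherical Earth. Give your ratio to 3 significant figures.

Mercator areal scale is sec²φ.
At 45.3°: sec²(45.3°) = 1/0.7034² = 2.021.
At 18.9°: sec²(18.9°) = 1/0.9461² = 1.117.
Ratio = 2.021/1.117 = cos²(18.9°)/cos²(45.3°) ≈ 1.81.

1.81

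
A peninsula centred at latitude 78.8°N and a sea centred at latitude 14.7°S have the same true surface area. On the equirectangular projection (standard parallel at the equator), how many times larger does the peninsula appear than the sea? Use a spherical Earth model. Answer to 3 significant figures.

For the equirectangular projection with φ₀ = 0 (plate carrée), h = 1 along meridians and k = sec φ along parallels.
Areal scale at 78.8°: h·k = 1.000 × 5.148 = 5.148.
Areal scale at 14.7°: h·k = 1.000 × 1.034 = 1.034.
Ratio = 5.148/1.034 ≈ 4.98.

4.98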